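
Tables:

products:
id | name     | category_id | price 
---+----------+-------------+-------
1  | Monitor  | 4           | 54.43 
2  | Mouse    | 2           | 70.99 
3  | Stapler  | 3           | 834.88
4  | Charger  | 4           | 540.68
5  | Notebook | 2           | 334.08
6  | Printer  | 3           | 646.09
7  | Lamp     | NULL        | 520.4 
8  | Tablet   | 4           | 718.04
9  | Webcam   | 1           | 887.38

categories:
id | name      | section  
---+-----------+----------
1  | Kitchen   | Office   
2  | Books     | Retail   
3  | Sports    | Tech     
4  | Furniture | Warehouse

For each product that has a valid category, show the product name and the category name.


INNER JOIN keeps only products rows whose category_id matches an id in categories. Walk through each product:
  - product 1 (Monitor): category_id=4 -> matches Furniture
  - product 2 (Mouse): category_id=2 -> matches Books
  - product 3 (Stapler): category_id=3 -> matches Sports
  - product 4 (Charger): category_id=4 -> matches Furniture
  - product 5 (Notebook): category_id=2 -> matches Books
  - product 6 (Printer): category_id=3 -> matches Sports
  - product 7 (Lamp): category_id=NULL, no match -> dropped
  - product 8 (Tablet): category_id=4 -> matches Furniture
  - product 9 (Webcam): category_id=1 -> matches Kitchen
So 1 of 9 rows is dropped.

SQL:
SELECT a.name, b.name AS category
FROM products a
INNER JOIN categories b ON a.category_id = b.id

Result:
name     | category 
---------+----------
Monitor  | Furniture
Mouse    | Books    
Stapler  | Sports   
Charger  | Furniture
Notebook | Books    
Printer  | Sports   
Tablet   | Furniture
Webcam   | Kitchen  


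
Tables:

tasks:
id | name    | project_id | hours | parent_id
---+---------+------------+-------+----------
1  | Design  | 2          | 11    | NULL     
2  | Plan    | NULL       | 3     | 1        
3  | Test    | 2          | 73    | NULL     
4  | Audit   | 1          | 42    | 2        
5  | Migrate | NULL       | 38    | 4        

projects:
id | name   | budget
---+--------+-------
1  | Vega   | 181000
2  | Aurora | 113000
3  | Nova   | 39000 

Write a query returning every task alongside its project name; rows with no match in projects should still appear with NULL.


LEFT JOIN keeps every row from tasks (the left table); where project_id has no match in projects, the project columns become NULL. Walk through each task:
  - task 1 (Design): project_id=2 -> matches Aurora
  - task 2 (Plan): project_id=NULL, no match -> kept with NULL
  - task 3 (Test): project_id=2 -> matches Aurora
  - task 4 (Audit): project_id=1 -> matches Vega
  - task 5 (Migrate): project_id=NULL, no match -> kept with NULL
All 5 rows appear; 2 have NULL project.

SQL:
SELECT a.name, b.name AS project
FROM tasks a
LEFT JOIN projects b ON a.project_id = b.id

Result:
name    | project
--------+--------
Design  | Aurora 
Plan    | NULL   
Test    | Aurora 
Audit   | Vega   
Migrate | NULL   


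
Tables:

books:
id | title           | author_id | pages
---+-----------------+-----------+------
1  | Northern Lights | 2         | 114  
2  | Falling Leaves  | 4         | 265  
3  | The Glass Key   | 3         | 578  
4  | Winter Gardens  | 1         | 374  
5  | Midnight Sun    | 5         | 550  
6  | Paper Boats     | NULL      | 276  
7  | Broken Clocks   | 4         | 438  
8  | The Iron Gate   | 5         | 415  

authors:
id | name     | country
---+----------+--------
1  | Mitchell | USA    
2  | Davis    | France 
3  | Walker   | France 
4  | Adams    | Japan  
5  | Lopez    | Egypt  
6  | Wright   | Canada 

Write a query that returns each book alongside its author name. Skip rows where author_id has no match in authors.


INNER JOIN keeps only books rows whose author_id matches an id in authors. Walk through each book:
  - book 1 (Northern Lights): author_id=2 -> matches Davis
  - book 2 (Falling Leaves): author_id=4 -> matches Adams
  - book 3 (The Glass Key): author_id=3 -> matches Walker
  - book 4 (Winter Gardens): author_id=1 -> matches Mitchell
  - book 5 (Midnight Sun): author_id=5 -> matches Lopez
  - book 6 (Paper Boats): author_id=NULL, no match -> dropped
  - book 7 (Broken Clocks): author_id=4 -> matches Adams
  - book 8 (The Iron Gate): author_id=5 -> matches Lopez
So 1 of 8 rows is dropped.

SQL:
SELECT a.title, b.name AS author
FROM books a
INNER JOIN authors b ON a.author_id = b.id

Result:
title           | author  
----------------+---------
Northern Lights | Davis   
Falling Leaves  | Adams   
The Glass Key   | Walker  
Winter Gardens  | Mitchell
Midnight Sun    | Lopez   
Broken Clocks   | Adams   
The Iron Gate   | Lopez   


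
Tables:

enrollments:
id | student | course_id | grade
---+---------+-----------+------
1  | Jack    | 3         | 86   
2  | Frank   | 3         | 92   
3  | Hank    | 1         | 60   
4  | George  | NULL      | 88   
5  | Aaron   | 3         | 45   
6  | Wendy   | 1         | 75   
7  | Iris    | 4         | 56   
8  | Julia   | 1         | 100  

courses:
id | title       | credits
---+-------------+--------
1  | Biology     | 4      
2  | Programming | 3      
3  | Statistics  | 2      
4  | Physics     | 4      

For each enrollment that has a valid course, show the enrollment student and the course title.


INNER JOIN keeps only enrollments rows whose course_id matches an id in courses. Walk through each enrollment:
  - enrollment 1 (Jack): course_id=3 -> matches Statistics
  - enrollment 2 (Frank): course_id=3 -> matches Statistics
  - enrollment 3 (Hank): course_id=1 -> matches Biology
  - enrollment 4 (George): course_id=NULL, no match -> dropped
  - enrollment 5 (Aaron): course_id=3 -> matches Statistics
  - enrollment 6 (Wendy): course_id=1 -> matches Biology
  - enrollment 7 (Iris): course_id=4 -> matches Physics
  - enrollment 8 (Julia): course_id=1 -> matches Biology
So 1 of 8 rows is dropped.

SQL:
SELECT a.student, b.title AS course
FROM enrollments a
INNER JOIN courses b ON a.course_id = b.id

Result:
student | course    
--------+-----------
Jack    | Statistics
Frank   | Statistics
Hank    | Biology   
Aaron   | Statistics
Wendy   | Biology   
Iris    | Physics   
Julia   | Biology   


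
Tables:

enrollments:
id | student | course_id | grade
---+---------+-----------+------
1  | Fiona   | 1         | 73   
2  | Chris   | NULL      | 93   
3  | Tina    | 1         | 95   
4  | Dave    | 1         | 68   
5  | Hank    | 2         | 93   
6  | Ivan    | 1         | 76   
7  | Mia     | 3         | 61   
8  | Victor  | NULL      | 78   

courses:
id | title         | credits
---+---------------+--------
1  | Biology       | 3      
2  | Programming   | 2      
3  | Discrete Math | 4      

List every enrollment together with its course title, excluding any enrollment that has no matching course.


INNER JOIN keeps only enrollments rows whose course_id matches an id in courses. Walk through each enrollment:
  - enrollment 1 (Fiona): course_id=1 -> matches Biology
  - enrollment 2 (Chris): course_id=NULL, no match -> dropped
  - enrollment 3 (Tina): course_id=1 -> matches Biology
  - enrollment 4 (Dave): course_id=1 -> matches Biology
  - enrollment 5 (Hank): course_id=2 -> matches Programming
  - enrollment 6 (Ivan): course_id=1 -> matches Biology
  - enrollment 7 (Mia): course_id=3 -> matches Discrete Math
  - enrollment 8 (Victor): course_id=NULL, no match -> dropped
So 2 of 8 rows are dropped.

SQL:
SELECT a.student, b.title AS course
FROM enrollments a
INNER JOIN courses b ON a.course_id = b.id

Result:
student | course       
--------+--------------
Fiona   | Biology      
Tina    | Biology      
Dave    | Biology      
Hank    | Programming  
Ivan    | Biology      
Mia     | Discrete Math


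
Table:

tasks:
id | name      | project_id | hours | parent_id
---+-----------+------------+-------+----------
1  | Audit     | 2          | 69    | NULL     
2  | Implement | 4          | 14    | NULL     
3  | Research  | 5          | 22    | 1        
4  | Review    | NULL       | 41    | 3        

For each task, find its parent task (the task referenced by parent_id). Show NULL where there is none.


This is a self-join: tasks is joined to a second copy of itself, matching each row's parent_id to another row's id. Use LEFT JOIN so rows with parent_id=NULL are kept.
  - task 1 (Audit): parent_id=NULL -> NULL
  - task 2 (Implement): parent_id=NULL -> NULL
  - task 3 (Research): parent_id=1 -> Audit
  - task 4 (Review): parent_id=3 -> Research

SQL:
SELECT a.name AS item, b.name AS parent
FROM tasks a
LEFT JOIN tasks b ON a.parent_id = b.id

Result:
item      | parent  
----------+---------
Audit     | NULL    
Implement | NULL    
Research  | Audit   
Review    | Research


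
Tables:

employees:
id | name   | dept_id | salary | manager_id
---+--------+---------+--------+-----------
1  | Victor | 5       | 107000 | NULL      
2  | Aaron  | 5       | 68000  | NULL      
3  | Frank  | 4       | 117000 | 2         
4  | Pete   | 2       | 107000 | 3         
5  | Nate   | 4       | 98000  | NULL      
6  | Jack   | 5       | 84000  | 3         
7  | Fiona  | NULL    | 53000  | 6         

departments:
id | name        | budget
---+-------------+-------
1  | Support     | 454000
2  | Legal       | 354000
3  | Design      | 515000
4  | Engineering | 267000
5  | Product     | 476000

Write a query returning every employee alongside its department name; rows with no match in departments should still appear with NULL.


LEFT JOIN keeps every row from employees (the left table); where dept_id has no match in departments, the department columns become NULL. Walk through each employee:
  - employee 1 (Victor): dept_id=5 -> matches Product
  - employee 2 (Aaron): dept_id=5 -> matches Product
  - employee 3 (Frank): dept_id=4 -> matches Engineering
  - employee 4 (Pete): dept_id=2 -> matches Legal
  - employee 5 (Nate): dept_id=4 -> matches Engineering
  - employee 6 (Jack): dept_id=5 -> matches Product
  - employee 7 (Fiona): dept_id=NULL, no match -> kept with NULL
All 7 rows appear; 1 has NULL department.

SQL:
SELECT a.name, b.name AS department
FROM employees a
LEFT JOIN departments b ON a.dept_id = b.id

Result:
name   | department 
-------+------------
Victor | Product    
Aaron  | Product    
Frank  | Engineering
Pete   | Legal      
Nate   | Engineering
Jack   | Product    
Fiona  | NULL       


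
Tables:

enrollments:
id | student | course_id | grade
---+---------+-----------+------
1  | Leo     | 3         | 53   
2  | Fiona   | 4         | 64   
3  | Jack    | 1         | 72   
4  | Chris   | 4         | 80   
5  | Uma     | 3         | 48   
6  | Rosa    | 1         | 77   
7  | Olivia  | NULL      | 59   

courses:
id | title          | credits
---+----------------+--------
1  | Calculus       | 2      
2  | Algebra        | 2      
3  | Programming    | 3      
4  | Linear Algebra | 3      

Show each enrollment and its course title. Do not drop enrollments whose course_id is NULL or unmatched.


LEFT JOIN keeps every row from enrollments (the left table); where course_id has no match in courses, the course columns become NULL. Walk through each enrollment:
  - enrollment 1 (Leo): course_id=3 -> matches Programming
  - enrollment 2 (Fiona): course_id=4 -> matches Linear Algebra
  - enrollment 3 (Jack): course_id=1 -> matches Calculus
  - enrollment 4 (Chris): course_id=4 -> matches Linear Algebra
  - enrollment 5 (Uma): course_id=3 -> matches Programming
  - enrollment 6 (Rosa): course_id=1 -> matches Calculus
  - enrollment 7 (Olivia): course_id=NULL, no match -> kept with NULL
All 7 rows appear; 1 has NULL course.

SQL:
SELECT a.student, b.title AS course
FROM enrollments a
LEFT JOIN courses b ON a.course_id = b.id

Result:
student | course        
--------+---------------
Leo     | Programming   
Fiona   | Linear Algebra
Jack    | Calculus      
Chris   | Linear Algebra
Uma     | Programming   
Rosa    | Calculus      
Olivia  | NULL          


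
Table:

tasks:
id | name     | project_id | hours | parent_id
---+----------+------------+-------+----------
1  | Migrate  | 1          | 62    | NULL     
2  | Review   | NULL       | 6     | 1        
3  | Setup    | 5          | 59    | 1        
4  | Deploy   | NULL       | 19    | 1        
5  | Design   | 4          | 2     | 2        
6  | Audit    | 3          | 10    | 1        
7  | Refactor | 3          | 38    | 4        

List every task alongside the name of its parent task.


This is a self-join: tasks is joined to a second copy of itself, matching each row's parent_id to another row's id. Use LEFT JOIN so rows with parent_id=NULL are kept.
  - task 1 (Migrate): parent_id=NULL -> NULL
  - task 2 (Review): parent_id=1 -> Migrate
  - task 3 (Setup): parent_id=1 -> Migrate
  - task 4 (Deploy): parent_id=1 -> Migrate
  - task 5 (Design): parent_id=2 -> Review
  - task 6 (Audit): parent_id=1 -> Migrate
  - task 7 (Refactor): parent_id=4 -> Deploy

SQL:
SELECT a.name AS item, b.name AS parent
FROM tasks a
LEFT JOIN tasks b ON a.parent_id = b.id

Result:
item     | parent 
---------+--------
Migrate  | NULL   
Review   | Migrate
Setup    | Migrate
Deploy   | Migrate
Design   | Review 
Audit    | Migrate
Refactor | Deploy 


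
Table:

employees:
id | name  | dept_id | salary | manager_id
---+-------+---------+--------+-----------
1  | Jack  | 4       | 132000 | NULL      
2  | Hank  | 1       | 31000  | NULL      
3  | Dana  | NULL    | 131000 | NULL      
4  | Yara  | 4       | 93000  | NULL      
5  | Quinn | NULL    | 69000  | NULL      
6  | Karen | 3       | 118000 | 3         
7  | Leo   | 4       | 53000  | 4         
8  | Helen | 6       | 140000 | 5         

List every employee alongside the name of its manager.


This is a self-join: employees is joined to a second copy of itself, matching each row's manager_id to another row's id. Use LEFT JOIN so rows with manager_id=NULL are kept.
  - employee 1 (Jack): manager_id=NULL -> NULL
  - employee 2 (Hank): manager_id=NULL -> NULL
  - employee 3 (Dana): manager_id=NULL -> NULL
  - employee 4 (Yara): manager_id=NULL -> NULL
  - employee 5 (Quinn): manager_id=NULL -> NULL
  - employee 6 (Karen): manager_id=3 -> Dana
  - employee 7 (Leo): manager_id=4 -> Yara
  - employee 8 (Helen): manager_id=5 -> Quinn

SQL:
SELECT a.name AS item, b.name AS manager
FROM employees a
LEFT JOIN employees b ON a.manager_id = b.id

Result:
item  | manager
------+--------
Jack  | NULL   
Hank  | NULL   
Dana  | NULL   
Yara  | NULL   
Quinn | NULL   
Karen | Dana   
Leo   | Yara   
Helen | Quinn  


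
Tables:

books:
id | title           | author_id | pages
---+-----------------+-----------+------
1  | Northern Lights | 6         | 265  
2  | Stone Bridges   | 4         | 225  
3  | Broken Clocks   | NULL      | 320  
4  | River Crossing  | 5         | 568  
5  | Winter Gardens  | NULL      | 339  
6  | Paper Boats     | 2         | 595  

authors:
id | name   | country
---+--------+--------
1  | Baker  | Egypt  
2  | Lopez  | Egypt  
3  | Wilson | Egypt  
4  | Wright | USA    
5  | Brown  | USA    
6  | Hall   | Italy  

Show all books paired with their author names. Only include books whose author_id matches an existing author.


INNER JOIN keeps only books rows whose author_id matches an id in authors. Walk through each book:
  - book 1 (Northern Lights): author_id=6 -> matches Hall
  - book 2 (Stone Bridges): author_id=4 -> matches Wright
  - book 3 (Broken Clocks): author_id=NULL, no match -> dropped
  - book 4 (River Crossing): author_id=5 -> matches Brown
  - book 5 (Winter Gardens): author_id=NULL, no match -> dropped
  - book 6 (Paper Boats): author_id=2 -> matches Lopez
So 2 of 6 rows are dropped.

SQL:
SELECT a.title, b.name AS author
FROM books a
INNER JOIN authors b ON a.author_id = b.id

Result:
title           | author
----------------+-------
Northern Lights | Hall  
Stone Bridges   | Wright
River Crossing  | Brown 
Paper Boats     | Lopez 


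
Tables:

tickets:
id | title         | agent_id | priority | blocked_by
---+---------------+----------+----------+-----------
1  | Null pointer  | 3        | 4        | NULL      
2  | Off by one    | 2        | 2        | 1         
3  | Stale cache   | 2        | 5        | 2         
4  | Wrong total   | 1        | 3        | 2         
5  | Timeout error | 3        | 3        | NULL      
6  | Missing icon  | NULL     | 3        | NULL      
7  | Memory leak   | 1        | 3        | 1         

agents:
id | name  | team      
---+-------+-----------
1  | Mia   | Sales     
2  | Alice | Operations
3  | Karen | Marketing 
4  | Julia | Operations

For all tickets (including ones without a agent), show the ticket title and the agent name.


LEFT JOIN keeps every row from tickets (the left table); where agent_id has no match in agents, the agent columns become NULL. Walk through each ticket:
  - ticket 1 (Null pointer): agent_id=3 -> matches Karen
  - ticket 2 (Off by one): agent_id=2 -> matches Alice
  - ticket 3 (Stale cache): agent_id=2 -> matches Alice
  - ticket 4 (Wrong total): agent_id=1 -> matches Mia
  - ticket 5 (Timeout error): agent_id=3 -> matches Karen
  - ticket 6 (Missing icon): agent_id=NULL, no match -> kept with NULL
  - ticket 7 (Memory leak): agent_id=1 -> matches Mia
All 7 rows appear; 1 has NULL agent.

SQL:
SELECT a.title, b.name AS agent
FROM tickets a
LEFT JOIN agents b ON a.agent_id = b.id

Result:
title         | agent
--------------+------
Null pointer  | Karen
Off by one    | Alice
Stale cache   | Alice
Wrong total   | Mia  
Timeout error | Karen
Missing icon  | NULL 
Memory leak   | Mia  


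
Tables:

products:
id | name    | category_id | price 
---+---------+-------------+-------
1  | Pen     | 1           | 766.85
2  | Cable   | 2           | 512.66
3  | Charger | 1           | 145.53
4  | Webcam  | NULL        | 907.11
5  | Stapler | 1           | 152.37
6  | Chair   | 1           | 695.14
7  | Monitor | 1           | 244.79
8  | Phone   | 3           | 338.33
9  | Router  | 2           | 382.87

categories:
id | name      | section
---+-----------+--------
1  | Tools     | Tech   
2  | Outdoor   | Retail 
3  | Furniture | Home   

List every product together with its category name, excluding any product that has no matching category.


INNER JOIN keeps only products rows whose category_id matches an id in categories. Walk through each product:
  - product 1 (Pen): category_id=1 -> matches Tools
  - product 2 (Cable): category_id=2 -> matches Outdoor
  - product 3 (Charger): category_id=1 -> matches Tools
  - product 4 (Webcam): category_id=NULL, no match -> dropped
  - product 5 (Stapler): category_id=1 -> matches Tools
  - product 6 (Chair): category_id=1 -> matches Tools
  - product 7 (Monitor): category_id=1 -> matches Tools
  - product 8 (Phone): category_id=3 -> matches Furniture
  - product 9 (Router): category_id=2 -> matches Outdoor
So 1 of 9 rows is dropped.

SQL:
SELECT a.name, b.name AS category
FROM products a
INNER JOIN categories b ON a.category_id = b.id

Result:
name    | category 
--------+----------
Pen     | Tools    
Cable   | Outdoor  
Charger | Tools    
Stapler | Tools    
Chair   | Tools    
Monitor | Tools    
Phone   | Furniture
Router  | Outdoor  


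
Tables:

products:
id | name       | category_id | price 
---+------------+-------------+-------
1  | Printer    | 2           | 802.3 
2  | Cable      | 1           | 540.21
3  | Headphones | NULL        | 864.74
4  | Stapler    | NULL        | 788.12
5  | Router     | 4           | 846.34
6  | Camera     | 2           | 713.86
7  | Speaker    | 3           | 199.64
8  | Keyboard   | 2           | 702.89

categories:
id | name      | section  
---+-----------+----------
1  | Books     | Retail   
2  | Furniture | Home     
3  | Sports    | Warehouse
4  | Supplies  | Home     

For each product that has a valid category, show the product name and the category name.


INNER JOIN keeps only products rows whose category_id matches an id in categories. Walk through each product:
  - product 1 (Printer): category_id=2 -> matches Furniture
  - product 2 (Cable): category_id=1 -> matches Books
  - product 3 (Headphones): category_id=NULL, no match -> dropped
  - product 4 (Stapler): category_id=NULL, no match -> dropped
  - product 5 (Router): category_id=4 -> matches Supplies
  - product 6 (Camera): category_id=2 -> matches Furniture
  - product 7 (Speaker): category_id=3 -> matches Sports
  - product 8 (Keyboard): category_id=2 -> matches Furniture
So 2 of 8 rows are dropped.

SQL:
SELECT a.name, b.name AS category
FROM products a
INNER JOIN categories b ON a.category_id = b.id

Result:
name     | category 
---------+----------
Printer  | Furniture
Cable    | Books    
Router   | Supplies 
Camera   | Furniture
Speaker  | Sports   
Keyboard | Furniture


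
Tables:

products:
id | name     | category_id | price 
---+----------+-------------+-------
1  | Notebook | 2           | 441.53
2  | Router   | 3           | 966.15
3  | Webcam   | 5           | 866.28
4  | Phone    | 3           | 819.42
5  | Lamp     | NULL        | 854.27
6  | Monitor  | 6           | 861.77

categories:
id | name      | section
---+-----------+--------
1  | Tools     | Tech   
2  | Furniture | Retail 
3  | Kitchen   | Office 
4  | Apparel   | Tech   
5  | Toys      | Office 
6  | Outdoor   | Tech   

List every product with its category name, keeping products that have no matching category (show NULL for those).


LEFT JOIN keeps every row from products (the left table); where category_id has no match in categories, the category columns become NULL. Walk through each product:
  - product 1 (Notebook): category_id=2 -> matches Furniture
  - product 2 (Router): category_id=3 -> matches Kitchen
  - product 3 (Webcam): category_id=5 -> matches Toys
  - product 4 (Phone): category_id=3 -> matches Kitchen
  - product 5 (Lamp): category_id=NULL, no match -> kept with NULL
  - product 6 (Monitor): category_id=6 -> matches Outdoor
All 6 rows appear; 1 has NULL category.

SQL:
SELECT a.name, b.name AS category
FROM products a
LEFT JOIN categories b ON a.category_id = b.id

Result:
name     | category 
---------+----------
Notebook | Furniture
Router   | Kitchen  
Webcam   | Toys     
Phone    | Kitchen  
Lamp     | NULL     
Monitor  | Outdoor  


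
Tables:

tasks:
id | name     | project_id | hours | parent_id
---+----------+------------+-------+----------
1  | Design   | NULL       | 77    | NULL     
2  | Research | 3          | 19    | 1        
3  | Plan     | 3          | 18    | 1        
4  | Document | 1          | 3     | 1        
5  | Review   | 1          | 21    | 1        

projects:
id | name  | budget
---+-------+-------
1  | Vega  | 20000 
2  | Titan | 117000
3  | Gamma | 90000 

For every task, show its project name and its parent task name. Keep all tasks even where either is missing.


Two LEFT JOINs from the same base table tasks: one to projects via project_id, one to tasks itself via parent_id. Both are LEFT so every task is preserved.
Match against projects:
  - task 1 (Design): project_id=NULL, no match -> kept with NULL
  - task 2 (Research): project_id=3 -> matches Gamma
  - task 3 (Plan): project_id=3 -> matches Gamma
  - task 4 (Document): project_id=1 -> matches Vega
  - task 5 (Review): project_id=1 -> matches Vega
Match against tasks (self):
  - task 1 (Design): parent_id=NULL -> NULL
  - task 2 (Research): parent_id=1 -> Design
  - task 3 (Plan): parent_id=1 -> Design
  - task 4 (Document): parent_id=1 -> Design
  - task 5 (Review): parent_id=1 -> Design

SQL:
SELECT a.name, b.name AS project, c.name AS parent
FROM tasks a
LEFT JOIN projects b ON a.project_id = b.id
LEFT JOIN tasks c ON a.parent_id = c.id

Result:
name     | project | parent
---------+---------+-------
Design   | NULL    | NULL  
Research | Gamma   | Design
Plan     | Gamma   | Design
Document | Vega    | Design
Review   | Vega    | Design


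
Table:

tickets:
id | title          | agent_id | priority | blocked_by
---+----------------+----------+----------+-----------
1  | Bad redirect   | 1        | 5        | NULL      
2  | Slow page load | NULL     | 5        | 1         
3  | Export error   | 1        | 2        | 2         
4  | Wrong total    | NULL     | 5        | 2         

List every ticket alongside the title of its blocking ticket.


This is a self-join: tickets is joined to a second copy of itself, matching each row's blocked_by to another row's id. Use LEFT JOIN so rows with blocked_by=NULL are kept.
  - ticket 1 (Bad redirect): blocked_by=NULL -> NULL
  - ticket 2 (Slow page load): blocked_by=1 -> Bad redirect
  - ticket 3 (Export error): blocked_by=2 -> Slow page load
  - ticket 4 (Wrong total): blocked_by=2 -> Slow page load

SQL:
SELECT a.title AS item, b.title AS blocked_by
FROM tickets a
LEFT JOIN tickets b ON a.blocked_by = b.id

Result:
item           | blocked_by    
---------------+---------------
Bad redirect   | NULL          
Slow page load | Bad redirect  
Export error   | Slow page load
Wrong total    | Slow page load


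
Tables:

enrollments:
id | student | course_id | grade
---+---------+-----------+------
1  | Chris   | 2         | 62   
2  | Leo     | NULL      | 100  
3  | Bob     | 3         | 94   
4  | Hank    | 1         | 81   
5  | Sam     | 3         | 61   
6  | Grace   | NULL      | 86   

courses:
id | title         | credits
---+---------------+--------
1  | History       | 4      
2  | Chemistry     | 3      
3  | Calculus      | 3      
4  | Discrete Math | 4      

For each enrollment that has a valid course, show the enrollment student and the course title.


INNER JOIN keeps only enrollments rows whose course_id matches an id in courses. Walk through each enrollment:
  - enrollment 1 (Chris): course_id=2 -> matches Chemistry
  - enrollment 2 (Leo): course_id=NULL, no match -> dropped
  - enrollment 3 (Bob): course_id=3 -> matches Calculus
  - enrollment 4 (Hank): course_id=1 -> matches History
  - enrollment 5 (Sam): course_id=3 -> matches Calculus
  - enrollment 6 (Grace): course_id=NULL, no match -> dropped
So 2 of 6 rows are dropped.

SQL:
SELECT a.student, b.title AS course
FROM enrollments a
INNER JOIN courses b ON a.course_id = b.id

Result:
student | course   
--------+----------
Chris   | Chemistry
Bob     | Calculus 
Hank    | History  
Sam     | Calculus 


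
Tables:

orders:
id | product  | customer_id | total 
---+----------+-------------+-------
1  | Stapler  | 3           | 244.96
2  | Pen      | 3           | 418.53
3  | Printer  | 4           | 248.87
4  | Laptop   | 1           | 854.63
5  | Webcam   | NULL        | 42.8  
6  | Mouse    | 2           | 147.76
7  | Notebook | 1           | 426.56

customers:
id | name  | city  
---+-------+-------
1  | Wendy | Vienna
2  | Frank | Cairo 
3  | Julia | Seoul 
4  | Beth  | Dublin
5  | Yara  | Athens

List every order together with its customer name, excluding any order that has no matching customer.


INNER JOIN keeps only orders rows whose customer_id matches an id in customers. Walk through each order:
  - order 1 (Stapler): customer_id=3 -> matches Julia
  - order 2 (Pen): customer_id=3 -> matches Julia
  - order 3 (Printer): customer_id=4 -> matches Beth
  - order 4 (Laptop): customer_id=1 -> matches Wendy
  - order 5 (Webcam): customer_id=NULL, no match -> dropped
  - order 6 (Mouse): customer_id=2 -> matches Frank
  - order 7 (Notebook): customer_id=1 -> matches Wendy
So 1 of 7 rows is dropped.

SQL:
SELECT a.product, b.name AS customer
FROM orders a
INNER JOIN customers b ON a.customer_id = b.id

Result:
product  | customer
---------+---------
Stapler  | Julia   
Pen      | Julia   
Printer  | Beth    
Laptop   | Wendy   
Mouse    | Frank   
Notebook | Wendy   


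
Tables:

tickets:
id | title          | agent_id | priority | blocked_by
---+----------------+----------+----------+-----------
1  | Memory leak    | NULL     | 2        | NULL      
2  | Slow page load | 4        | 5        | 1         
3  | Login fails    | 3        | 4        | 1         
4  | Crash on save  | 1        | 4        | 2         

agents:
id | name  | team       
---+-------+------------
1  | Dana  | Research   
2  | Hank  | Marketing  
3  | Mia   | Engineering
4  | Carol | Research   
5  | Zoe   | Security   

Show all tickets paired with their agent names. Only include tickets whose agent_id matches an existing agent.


INNER JOIN keeps only tickets rows whose agent_id matches an id in agents. Walk through each ticket:
  - ticket 1 (Memory leak): agent_id=NULL, no match -> dropped
  - ticket 2 (Slow page load): agent_id=4 -> matches Carol
  - ticket 3 (Login fails): agent_id=3 -> matches Mia
  - ticket 4 (Crash on save): agent_id=1 -> matches Dana
So 1 of 4 rows is dropped.

SQL:
SELECT a.title, b.name AS agent
FROM tickets a
INNER JOIN agents b ON a.agent_id = b.id

Result:
title          | agent
---------------+------
Slow page load | Carol
Login fails    | Mia  
Crash on save  | Dana 


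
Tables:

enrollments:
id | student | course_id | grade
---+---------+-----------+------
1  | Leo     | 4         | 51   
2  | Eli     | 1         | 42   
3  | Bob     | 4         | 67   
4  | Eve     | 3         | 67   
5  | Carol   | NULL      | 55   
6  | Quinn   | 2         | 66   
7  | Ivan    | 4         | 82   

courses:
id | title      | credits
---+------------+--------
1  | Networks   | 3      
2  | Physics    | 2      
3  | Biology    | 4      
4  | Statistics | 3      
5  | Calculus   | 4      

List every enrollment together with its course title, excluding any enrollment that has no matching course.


INNER JOIN keeps only enrollments rows whose course_id matches an id in courses. Walk through each enrollment:
  - enrollment 1 (Leo): course_id=4 -> matches Statistics
  - enrollment 2 (Eli): course_id=1 -> matches Networks
  - enrollment 3 (Bob): course_id=4 -> matches Statistics
  - enrollment 4 (Eve): course_id=3 -> matches Biology
  - enrollment 5 (Carol): course_id=NULL, no match -> dropped
  - enrollment 6 (Quinn): course_id=2 -> matches Physics
  - enrollment 7 (Ivan): course_id=4 -> matches Statistics
So 1 of 7 rows is dropped.

SQL:
SELECT a.student, b.title AS course
FROM enrollments a
INNER JOIN courses b ON a.course_id = b.id

Result:
student | course    
--------+-----------
Leo     | Statistics
Eli     | Networks  
Bob     | Statistics
Eve     | Biology   
Quinn   | Physics   
Ivan    | Statistics


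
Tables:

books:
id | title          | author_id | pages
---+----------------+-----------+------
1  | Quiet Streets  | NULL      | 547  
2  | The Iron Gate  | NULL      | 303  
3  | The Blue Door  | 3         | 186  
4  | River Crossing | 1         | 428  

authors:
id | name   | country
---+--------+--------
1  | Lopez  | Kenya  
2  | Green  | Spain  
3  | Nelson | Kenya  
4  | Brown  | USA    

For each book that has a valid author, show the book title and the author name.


INNER JOIN keeps only books rows whose author_id matches an id in authors. Walk through each book:
  - book 1 (Quiet Streets): author_id=NULL, no match -> dropped
  - book 2 (The Iron Gate): author_id=NULL, no match -> dropped
  - book 3 (The Blue Door): author_id=3 -> matches Nelson
  - book 4 (River Crossing): author_id=1 -> matches Lopez
So 2 of 4 rows are dropped.

SQL:
SELECT a.title, b.name AS author
FROM books a
INNER JOIN authors b ON a.author_id = b.id

Result:
title          | author
---------------+-------
The Blue Door  | Nelson
River Crossing | Lopez 


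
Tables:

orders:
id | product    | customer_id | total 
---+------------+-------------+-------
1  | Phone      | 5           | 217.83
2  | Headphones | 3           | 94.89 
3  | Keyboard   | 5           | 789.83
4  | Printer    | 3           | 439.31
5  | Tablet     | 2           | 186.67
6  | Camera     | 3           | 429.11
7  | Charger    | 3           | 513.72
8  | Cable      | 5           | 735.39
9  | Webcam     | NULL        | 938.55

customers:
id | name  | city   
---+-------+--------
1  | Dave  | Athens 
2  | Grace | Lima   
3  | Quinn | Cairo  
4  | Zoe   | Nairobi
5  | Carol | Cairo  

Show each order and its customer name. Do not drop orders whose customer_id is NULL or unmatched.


LEFT JOIN keeps every row from orders (the left table); where customer_id has no match in customers, the customer columns become NULL. Walk through each order:
  - order 1 (Phone): customer_id=5 -> matches Carol
  - order 2 (Headphones): customer_id=3 -> matches Quinn
  - order 3 (Keyboard): customer_id=5 -> matches Carol
  - order 4 (Printer): customer_id=3 -> matches Quinn
  - order 5 (Tablet): customer_id=2 -> matches Grace
  - order 6 (Camera): customer_id=3 -> matches Quinn
  - order 7 (Charger): customer_id=3 -> matches Quinn
  - order 8 (Cable): customer_id=5 -> matches Carol
  - order 9 (Webcam): customer_id=NULL, no match -> kept with NULL
All 9 rows appear; 1 has NULL customer.

SQL:
SELECT a.product, b.name AS customer
FROM orders a
LEFT JOIN customers b ON a.customer_id = b.id

Result:
product    | customer
-----------+---------
Phone      | Carol   
Headphones | Quinn   
Keyboard   | Carol   
Printer    | Quinn   
Tablet     | Grace   
Camera     | Quinn   
Charger    | Quinn   
Cable      | Carol   
Webcam     | NULL    


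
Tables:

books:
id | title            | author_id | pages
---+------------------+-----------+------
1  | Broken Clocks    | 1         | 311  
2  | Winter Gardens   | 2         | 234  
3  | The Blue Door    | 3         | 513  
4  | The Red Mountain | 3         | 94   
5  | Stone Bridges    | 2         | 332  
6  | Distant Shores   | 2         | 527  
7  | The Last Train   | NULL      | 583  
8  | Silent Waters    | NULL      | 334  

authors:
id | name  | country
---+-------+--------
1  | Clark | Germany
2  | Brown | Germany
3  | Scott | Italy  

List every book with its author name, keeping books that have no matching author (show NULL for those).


LEFT JOIN keeps every row from books (the left table); where author_id has no match in authors, the author columns become NULL. Walk through each book:
  - book 1 (Broken Clocks): author_id=1 -> matches Clark
  - book 2 (Winter Gardens): author_id=2 -> matches Brown
  - book 3 (The Blue Door): author_id=3 -> matches Scott
  - book 4 (The Red Mountain): author_id=3 -> matches Scott
  - book 5 (Stone Bridges): author_id=2 -> matches Brown
  - book 6 (Distant Shores): author_id=2 -> matches Brown
  - book 7 (The Last Train): author_id=NULL, no match -> kept with NULL
  - book 8 (Silent Waters): author_id=NULL, no match -> kept with NULL
All 8 rows appear; 2 have NULL author.

SQL:
SELECT a.title, b.name AS author
FROM books a
LEFT JOIN authors b ON a.author_id = b.id

Result:
title            | author
-----------------+-------
Broken Clocks    | Clark 
Winter Gardens   | Brown 
The Blue Door    | Scott 
The Red Mountain | Scott 
Stone Bridges    | Brown 
Distant Shores   | Brown 
The Last Train   | NULL  
Silent Waters    | NULL  


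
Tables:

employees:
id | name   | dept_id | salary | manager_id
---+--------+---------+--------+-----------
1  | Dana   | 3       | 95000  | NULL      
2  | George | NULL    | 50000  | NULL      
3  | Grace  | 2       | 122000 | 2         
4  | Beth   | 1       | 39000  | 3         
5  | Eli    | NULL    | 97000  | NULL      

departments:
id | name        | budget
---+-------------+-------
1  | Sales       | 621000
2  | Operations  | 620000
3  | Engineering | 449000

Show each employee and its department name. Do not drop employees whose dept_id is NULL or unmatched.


LEFT JOIN keeps every row from employees (the left table); where dept_id has no match in departments, the department columns become NULL. Walk through each employee:
  - employee 1 (Dana): dept_id=3 -> matches Engineering
  - employee 2 (George): dept_id=NULL, no match -> kept with NULL
  - employee 3 (Grace): dept_id=2 -> matches Operations
  - employee 4 (Beth): dept_id=1 -> matches Sales
  - employee 5 (Eli): dept_id=NULL, no match -> kept with NULL
All 5 rows appear; 2 have NULL department.

SQL:
SELECT a.name, b.name AS department
FROM employees a
LEFT JOIN departments b ON a.dept_id = b.id

Result:
name   | department 
-------+------------
Dana   | Engineering
George | NULL       
Grace  | Operations 
Beth   | Sales      
Eli    | NULL       


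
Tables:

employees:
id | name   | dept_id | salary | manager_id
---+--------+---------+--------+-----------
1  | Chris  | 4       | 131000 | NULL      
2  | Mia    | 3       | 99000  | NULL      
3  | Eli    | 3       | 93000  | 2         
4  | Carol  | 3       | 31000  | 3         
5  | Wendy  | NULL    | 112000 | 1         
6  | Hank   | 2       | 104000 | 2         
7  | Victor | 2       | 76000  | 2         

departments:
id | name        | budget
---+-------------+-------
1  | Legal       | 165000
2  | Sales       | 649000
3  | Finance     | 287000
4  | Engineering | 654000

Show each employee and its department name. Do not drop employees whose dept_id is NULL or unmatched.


LEFT JOIN keeps every row from employees (the left table); where dept_id has no match in departments, the department columns become NULL. Walk through each employee:
  - employee 1 (Chris): dept_id=4 -> matches Engineering
  - employee 2 (Mia): dept_id=3 -> matches Finance
  - employee 3 (Eli): dept_id=3 -> matches Finance
  - employee 4 (Carol): dept_id=3 -> matches Finance
  - employee 5 (Wendy): dept_id=NULL, no match -> kept with NULL
  - employee 6 (Hank): dept_id=2 -> matches Sales
  - employee 7 (Victor): dept_id=2 -> matches Sales
All 7 rows appear; 1 has NULL department.

SQL:
SELECT a.name, b.name AS department
FROM employees a
LEFT JOIN departments b ON a.dept_id = b.id

Result:
name   | department 
-------+------------
Chris  | Engineering
Mia    | Finance    
Eli    | Finance    
Carol  | Finance    
Wendy  | NULL       
Hank   | Sales      
Victor | Sales      


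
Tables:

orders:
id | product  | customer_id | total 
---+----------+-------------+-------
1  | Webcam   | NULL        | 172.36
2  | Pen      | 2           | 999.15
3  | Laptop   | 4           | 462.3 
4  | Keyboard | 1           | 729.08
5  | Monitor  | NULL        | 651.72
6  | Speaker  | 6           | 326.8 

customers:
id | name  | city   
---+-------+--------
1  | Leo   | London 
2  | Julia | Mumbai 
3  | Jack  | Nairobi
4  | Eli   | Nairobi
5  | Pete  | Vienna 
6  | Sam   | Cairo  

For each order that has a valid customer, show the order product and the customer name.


INNER JOIN keeps only orders rows whose customer_id matches an id in customers. Walk through each order:
  - order 1 (Webcam): customer_id=NULL, no match -> dropped
  - order 2 (Pen): customer_id=2 -> matches Julia
  - order 3 (Laptop): customer_id=4 -> matches Eli
  - order 4 (Keyboard): customer_id=1 -> matches Leo
  - order 5 (Monitor): customer_id=NULL, no match -> dropped
  - order 6 (Speaker): customer_id=6 -> matches Sam
So 2 of 6 rows are dropped.

SQL:
SELECT a.product, b.name AS customer
FROM orders a
INNER JOIN customers b ON a.customer_id = b.id

Result:
product  | customer
---------+---------
Pen      | Julia   
Laptop   | Eli     
Keyboard | Leo     
Speaker  | Sam     


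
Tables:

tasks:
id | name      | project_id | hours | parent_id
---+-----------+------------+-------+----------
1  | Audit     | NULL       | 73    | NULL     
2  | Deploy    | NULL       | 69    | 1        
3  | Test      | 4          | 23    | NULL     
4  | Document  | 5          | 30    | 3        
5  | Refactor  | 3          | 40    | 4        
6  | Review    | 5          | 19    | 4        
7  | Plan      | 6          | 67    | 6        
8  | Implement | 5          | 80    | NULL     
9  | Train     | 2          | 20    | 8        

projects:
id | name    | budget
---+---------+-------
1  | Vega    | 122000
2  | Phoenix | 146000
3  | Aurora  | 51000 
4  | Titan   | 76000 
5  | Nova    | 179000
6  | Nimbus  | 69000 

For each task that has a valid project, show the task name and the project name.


INNER JOIN keeps only tasks rows whose project_id matches an id in projects. Walk through each task:
  - task 1 (Audit): project_id=NULL, no match -> dropped
  - task 2 (Deploy): project_id=NULL, no match -> dropped
  - task 3 (Test): project_id=4 -> matches Titan
  - task 4 (Document): project_id=5 -> matches Nova
  - task 5 (Refactor): project_id=3 -> matches Aurora
  - task 6 (Review): project_id=5 -> matches Nova
  - task 7 (Plan): project_id=6 -> matches Nimbus
  - task 8 (Implement): project_id=5 -> matches Nova
  - task 9 (Train): project_id=2 -> matches Phoenix
So 2 of 9 rows are dropped.

SQL:
SELECT a.name, b.name AS project
FROM tasks a
INNER JOIN projects b ON a.project_id = b.id

Result:
name      | project
----------+--------
Test      | Titan  
Document  | Nova   
Refactor  | Aurora 
Review    | Nova   
Plan      | Nimbus 
Implement | Nova   
Train     | Phoenix
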